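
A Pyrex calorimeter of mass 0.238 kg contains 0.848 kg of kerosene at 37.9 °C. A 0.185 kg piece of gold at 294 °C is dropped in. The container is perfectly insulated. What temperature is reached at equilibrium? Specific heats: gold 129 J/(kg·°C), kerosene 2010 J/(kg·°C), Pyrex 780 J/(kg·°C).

T_f is the heat-capacity-weighted average of the initial temperatures:
T_f = (23.86·294 + 1704.5·37.9 + 185.64·37.9) / (23.86 + 1704.5 + 185.64)
    = 78652 / 1914 ≈ 41.09 °C

T_f ≈ 41.1 °C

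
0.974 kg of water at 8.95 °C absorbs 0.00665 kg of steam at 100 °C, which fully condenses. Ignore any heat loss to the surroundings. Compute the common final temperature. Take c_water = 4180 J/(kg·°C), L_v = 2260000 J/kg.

T_f ≈ 13.2 °C

Heat gained plus heat lost sum to zero:
condense steam: −0.00665×2260000 = −15029
  condensate cools 100→T: 0.00665×4180×(T − 100) = 27.8(T − 100)
  original water: 4071.3(T − 8.95)
4099.1 T = 15029 + 2779.7 + 36438 = 54247
T ≈ 13.23 °C — below 100 °C, confirming all the steam condensed.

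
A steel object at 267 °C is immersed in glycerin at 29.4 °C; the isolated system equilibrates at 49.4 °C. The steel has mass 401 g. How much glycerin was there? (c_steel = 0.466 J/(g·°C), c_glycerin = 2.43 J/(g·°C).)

Taking heat into each body as positive, Σ m c ΔT = 0:
401×0.466×(49.4 − 267) + m×2.43×(49.4 − 29.4) = 0
48.6 m = 40662
m = 40662/48.6 ≈ 836.7 g

m ≈ 837 g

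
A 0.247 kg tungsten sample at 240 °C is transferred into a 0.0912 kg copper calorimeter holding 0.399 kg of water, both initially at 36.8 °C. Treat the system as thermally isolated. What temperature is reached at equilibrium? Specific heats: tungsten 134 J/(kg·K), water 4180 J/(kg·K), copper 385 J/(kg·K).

Taking heat into each body as positive, Σ m c ΔT = 0:
0.247·134·(T − 240) + 0.399·4180·(T − 36.8) + 0.0912·385·(T − 36.8) = 0
33.1(T − 240) + 1667.8(T − 36.8) + 35.11(T − 36.8) = 0
1736 T = 70611
T = 70611 / 1736 = 40.7 °C

T_f ≈ 40.7 °C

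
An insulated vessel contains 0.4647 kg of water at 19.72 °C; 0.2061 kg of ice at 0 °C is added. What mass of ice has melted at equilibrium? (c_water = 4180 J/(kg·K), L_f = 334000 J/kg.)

m_melted ≈ 0.115 kg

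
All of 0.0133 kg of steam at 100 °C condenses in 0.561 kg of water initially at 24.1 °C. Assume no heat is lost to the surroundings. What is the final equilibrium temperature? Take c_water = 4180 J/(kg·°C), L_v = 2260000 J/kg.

T_f ≈ 38.4 °C

Taking heat into each body as positive, Σ m c ΔT = 0:
condense steam: −0.0133·2260000 = −30058
  condensed water 100 °C→T: 55.59(T − 100)
  original water: 2345(T − 24.1)
2400.6 T = 30058 + 5559.4 + 56514 = 92131
T ≈ 38.38 °C — below 100 °C, confirming all the steam condensed.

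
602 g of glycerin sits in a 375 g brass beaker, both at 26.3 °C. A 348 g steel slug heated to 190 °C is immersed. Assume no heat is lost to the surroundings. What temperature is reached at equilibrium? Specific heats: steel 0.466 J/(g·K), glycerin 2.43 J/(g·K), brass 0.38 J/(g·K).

Setting the total heat transfer to zero:
348*0.466*(T − 190) + 602*2.43*(T − 26.3) + 375*0.38*(T − 26.3) = 0
162.17(T − 190) + 1462.9(T − 26.3) + 142.5(T − 26.3) = 0
1767.5 T = 73033
T ≈ 41.32 °C

T_f ≈ 41.3 °C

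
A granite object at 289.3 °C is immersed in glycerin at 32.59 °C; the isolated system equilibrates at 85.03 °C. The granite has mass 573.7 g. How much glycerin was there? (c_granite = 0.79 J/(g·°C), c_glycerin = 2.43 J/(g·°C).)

m ≈ 727 g

Setting the total heat transfer to zero:
573.7·0.79·(85.03 − 289.3) + m·2.43·(85.03 − 32.59) = 0
127.43 m = 92580
m = 92580/127.43 ≈ 726.5 g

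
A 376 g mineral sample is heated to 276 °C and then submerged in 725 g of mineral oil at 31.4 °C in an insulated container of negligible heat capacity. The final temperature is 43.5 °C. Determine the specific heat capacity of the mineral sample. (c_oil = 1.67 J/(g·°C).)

c ≈ 0.168 J/(g·°C)

Net heat exchanged in the isolated system is zero:
376·c·(43.5 − 276) + 725·1.67·(43.5 − 31.4) = 0
-87420 c = -14650
c = -14650/-87420 ≈ 0.1676 J/(g·°C)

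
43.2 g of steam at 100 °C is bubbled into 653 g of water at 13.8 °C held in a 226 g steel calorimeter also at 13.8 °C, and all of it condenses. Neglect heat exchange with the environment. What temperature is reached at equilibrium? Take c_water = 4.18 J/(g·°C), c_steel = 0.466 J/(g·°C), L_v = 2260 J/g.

Net heat exchanged in the isolated system is zero:
latent heat released on condensation: 43.2·2260 = 97632
  condensate cools 100→T: 43.2·4.18·(T − 100) = 180.58(T − 100)
  original water: 2729.5(T − 13.8)
  cup: 105.32(T − 13.8)
3015.4 T = 97632 + 18058 + 39121 = 154811
T ≈ 51.34 °C (< 100 °C, so full condensation is consistent).

T_f ≈ 51.3 °C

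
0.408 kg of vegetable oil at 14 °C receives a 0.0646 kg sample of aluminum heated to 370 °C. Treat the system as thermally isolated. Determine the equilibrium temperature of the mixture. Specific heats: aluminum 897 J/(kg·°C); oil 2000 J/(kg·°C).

T_f is the heat-capacity-weighted average of the initial temperatures:
T_f = (57.95×370 + 816×14) / (57.95 + 816)
    = 32864 / 873.95 ≈ 37.60 °C

T_f ≈ 37.6 °C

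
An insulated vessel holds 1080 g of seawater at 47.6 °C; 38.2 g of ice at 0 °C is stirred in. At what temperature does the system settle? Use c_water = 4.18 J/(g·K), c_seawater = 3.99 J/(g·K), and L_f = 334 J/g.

T_f ≈ 43.0 °C

Conservation of energy gives ΣQ = 0:
fusion: m_ice L_f = 38.2·334 = 12759; meltwater 0→T: 38.2·4.18·T = 159.68 T; seawater: 4309.2(T − 47.6)
4468.9 T = 205118 − 12759 = 192359
T ≈ 43.04 °C (positive, so assuming full melt was valid).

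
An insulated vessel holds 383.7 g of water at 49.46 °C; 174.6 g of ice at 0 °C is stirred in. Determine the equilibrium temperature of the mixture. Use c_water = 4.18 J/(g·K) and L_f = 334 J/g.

T_f ≈ 9.0 °C

Let T be the final temperature. ΣQ_i = 0:
fusion: m_ice L_f = 174.6·334 = 58316; meltwater 0→T: 174.6·4.18·T = 729.83 T; water cools: 383.7·4.18·(T − 49.46) = 1603.9(T − 49.46)
2333.7 T = 79327 − 58316 = 21011
T ≈ 9.00 °C — above 0 °C, consistent with complete melting.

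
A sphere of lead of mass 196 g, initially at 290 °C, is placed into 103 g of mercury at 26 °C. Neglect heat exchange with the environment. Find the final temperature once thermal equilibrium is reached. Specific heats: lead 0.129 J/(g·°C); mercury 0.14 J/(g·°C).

T_f ≈ 194.1 °C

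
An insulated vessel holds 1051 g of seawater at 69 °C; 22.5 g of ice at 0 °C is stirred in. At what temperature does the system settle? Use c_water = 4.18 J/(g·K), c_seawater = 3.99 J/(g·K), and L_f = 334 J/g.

T_f ≈ 65.7 °C

Energy conservation, ΣQ = 0:
melt ice: 22.5·334 = 7515; warm the meltwater: 94.05 T; seawater: 4193.5(T − 69)
4287.5 T = 289351 − 7515 = 281836
T ≈ 65.73 °C — above 0 °C, consistent with complete melting.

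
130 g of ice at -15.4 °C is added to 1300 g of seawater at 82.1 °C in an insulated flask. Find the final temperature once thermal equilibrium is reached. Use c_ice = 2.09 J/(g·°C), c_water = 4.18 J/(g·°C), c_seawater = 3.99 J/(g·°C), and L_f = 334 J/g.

T_f ≈ 66.0 °C

Net heat exchanged in the isolated system is zero:
ice -15.4→0 °C: 130·2.09·15.4 = 4184.2
  melt ice: 130·334 = 43420
  warm the meltwater: 543.4 T
  seawater cools: 1300·3.99·(T − 82.1) = 5187(T − 82.1)
5730.4 T = 425853 − 47604 = 378249
T ≈ 66.01 °C — above 0 °C, consistent with complete melting.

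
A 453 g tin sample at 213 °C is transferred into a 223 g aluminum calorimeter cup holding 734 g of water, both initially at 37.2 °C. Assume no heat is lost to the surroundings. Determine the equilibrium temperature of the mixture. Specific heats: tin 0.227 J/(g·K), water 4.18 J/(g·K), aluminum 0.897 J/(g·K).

Setting the total heat transfer to zero:
453·0.227·(T − 213) + 734·4.18·(T − 37.2) + 223·0.897·(T − 37.2) = 0
(102.83 + 3068.1 + 200.03) T = 102.83·213 + 3068.1·37.2 + 200.03·37.2
T = 143478/3371 ≈ 42.56 °C

T_f ≈ 42.6 °C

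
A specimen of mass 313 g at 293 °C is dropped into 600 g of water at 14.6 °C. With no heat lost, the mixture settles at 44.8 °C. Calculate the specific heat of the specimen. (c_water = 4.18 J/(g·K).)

c ≈ 0.975 J/(g·K)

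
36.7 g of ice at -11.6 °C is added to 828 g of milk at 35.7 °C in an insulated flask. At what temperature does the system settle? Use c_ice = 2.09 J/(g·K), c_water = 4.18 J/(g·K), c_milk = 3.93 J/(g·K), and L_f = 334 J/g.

T_f ≈ 30.2 °C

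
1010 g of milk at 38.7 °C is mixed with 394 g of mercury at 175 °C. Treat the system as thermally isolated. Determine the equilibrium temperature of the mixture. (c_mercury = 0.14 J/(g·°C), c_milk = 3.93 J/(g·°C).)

T_f is the heat-capacity-weighted average of the initial temperatures:
T_f = (55.16×175 + 3969.3×38.7) / (55.16 + 3969.3)
    = 163265 / 4024.5 ≈ 40.57 °C

T_f ≈ 40.6 °C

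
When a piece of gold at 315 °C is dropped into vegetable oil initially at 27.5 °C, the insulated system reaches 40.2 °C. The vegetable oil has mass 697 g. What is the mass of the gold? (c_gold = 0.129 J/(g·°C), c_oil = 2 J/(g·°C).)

m ≈ 499 g

Energy conservation, ΣQ = 0:
m×0.129×(40.2 − 315) + 697×2×(40.2 − 27.5) = 0
-35.45 m = -17704
m = -17704/-35.45 ≈ 499.4 g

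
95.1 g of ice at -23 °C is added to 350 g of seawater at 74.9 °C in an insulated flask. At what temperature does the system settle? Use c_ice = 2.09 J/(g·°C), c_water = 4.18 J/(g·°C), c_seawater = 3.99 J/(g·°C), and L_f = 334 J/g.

Taking heat into each body as positive, Σ m c ΔT = 0:
warm ice to 0 °C: 95.1·2.09·(0 − (-23)) = 4571.5; melt ice: 95.1·334 = 31763; meltwater 0→T: 95.1·4.18·T = 397.52 T; seawater: 1396.5(T − 74.9)
1794 T = 104598 − 36335 = 68263
T ≈ 38.05 °C — above 0 °C, consistent with complete melting.

T_f ≈ 38.1 °C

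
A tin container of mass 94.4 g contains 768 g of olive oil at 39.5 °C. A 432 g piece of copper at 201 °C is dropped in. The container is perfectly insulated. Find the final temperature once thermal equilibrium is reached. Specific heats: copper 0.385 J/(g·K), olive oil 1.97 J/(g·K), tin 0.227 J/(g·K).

T_f ≈ 55.3 °C

Conservation of energy gives ΣQ = 0:
432·0.385·(T − 201) + 768·1.97·(T − 39.5) + 94.4·0.227·(T − 39.5) = 0
(166.32 + 1513 + 21.43) T = 166.32·201 + 1513·39.5 + 21.43·39.5
T = 94039/1700.7 ≈ 55.29 °C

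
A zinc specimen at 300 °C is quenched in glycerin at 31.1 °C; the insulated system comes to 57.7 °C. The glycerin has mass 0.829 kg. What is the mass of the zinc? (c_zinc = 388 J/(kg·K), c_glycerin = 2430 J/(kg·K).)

Setting the total heat transfer to zero:
m×388×(57.7 − 300) + 0.829×2430×(57.7 − 31.1) = 0
-94012 m = -53585
m = -53585/-94012 ≈ 0.57 kg

m ≈ 0.57 kg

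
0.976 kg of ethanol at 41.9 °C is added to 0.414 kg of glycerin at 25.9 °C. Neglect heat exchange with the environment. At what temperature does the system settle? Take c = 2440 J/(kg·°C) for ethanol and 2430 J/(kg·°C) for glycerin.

T_f ≈ 37.1 °C

Net heat exchanged in the isolated system is zero:
0.976·2440·(T − 41.9) + 0.414·2430·(T − 25.9) = 0
2381.4(T − 41.9) + 1006(T − 25.9) = 0
(2381.4 + 1006) T = 2381.4·41.9 + 1006·25.9
T = 125838/3387.5 ≈ 37.15 °C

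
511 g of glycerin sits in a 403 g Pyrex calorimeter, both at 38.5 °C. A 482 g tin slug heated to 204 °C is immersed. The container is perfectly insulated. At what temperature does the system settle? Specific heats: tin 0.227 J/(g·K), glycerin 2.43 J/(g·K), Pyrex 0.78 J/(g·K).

T_f ≈ 49.4 °C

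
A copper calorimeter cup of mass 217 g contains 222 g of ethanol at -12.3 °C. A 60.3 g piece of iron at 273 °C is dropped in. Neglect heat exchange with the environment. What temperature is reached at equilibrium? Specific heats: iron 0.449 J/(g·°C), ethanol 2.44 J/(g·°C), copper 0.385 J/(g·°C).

Heat gained plus heat lost sum to zero:
60.3*0.449*(T − 273) + 222*2.44*(T − (-12.3)) + 217*0.385*(T − (-12.3)) = 0
27.07(T − 273) + 541.68(T − (-12.3)) + 83.55(T − (-12.3)) = 0
(27.07 + 541.68 + 83.55) T = 27.07*273 + 541.68*(-12.3) + 83.55*(-12.3)
T = -298.87 / 652.3 = -0.458 °C

T_f ≈ -0.5 °C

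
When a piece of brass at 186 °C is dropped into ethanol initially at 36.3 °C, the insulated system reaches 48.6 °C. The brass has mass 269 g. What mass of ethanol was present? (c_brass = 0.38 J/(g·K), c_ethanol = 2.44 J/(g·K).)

Conservation of energy gives ΣQ = 0:
269×0.38×(48.6 − 186) + m×2.44×(48.6 − 36.3) = 0
30.01 m = 14045
m = 14045/30.01 ≈ 468 g

m ≈ 468 g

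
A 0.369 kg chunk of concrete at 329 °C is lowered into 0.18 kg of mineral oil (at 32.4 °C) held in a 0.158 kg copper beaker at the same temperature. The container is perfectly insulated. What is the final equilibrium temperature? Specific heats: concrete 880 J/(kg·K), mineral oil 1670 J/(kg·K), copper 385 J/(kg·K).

Let T be the final temperature. ΣQ_i = 0:
0.369*880*(T − 329) + 0.18*1670*(T − 32.4) + 0.158*385*(T − 32.4) = 0
(324.72 + 300.6 + 60.83) T = 324.72*329 + 300.6*32.4 + 60.83*32.4
T = 118543/686.15 ≈ 172.77 °C

T_f ≈ 172.8 °C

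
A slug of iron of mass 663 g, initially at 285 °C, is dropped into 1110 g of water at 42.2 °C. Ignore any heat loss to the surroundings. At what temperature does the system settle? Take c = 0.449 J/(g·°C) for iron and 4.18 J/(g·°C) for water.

T_f ≈ 56.8 °C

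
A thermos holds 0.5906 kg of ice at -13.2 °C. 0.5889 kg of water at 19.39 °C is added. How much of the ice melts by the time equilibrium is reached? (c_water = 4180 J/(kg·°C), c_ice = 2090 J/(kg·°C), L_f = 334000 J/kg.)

m_melted ≈ 0.0941 kg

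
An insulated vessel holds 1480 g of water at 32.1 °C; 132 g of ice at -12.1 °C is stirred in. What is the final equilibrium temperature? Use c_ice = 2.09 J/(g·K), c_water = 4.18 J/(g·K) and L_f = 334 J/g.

T_f ≈ 22.4 °C

Heat gained plus heat lost sum to zero:
warm ice to 0 °C: 132×2.09×(0 − (-12.1)) = 3338.1
  fusion: m_ice L_f = 132×334 = 44088
  warm the meltwater: 551.76 T
  water: 6186.4(T − 32.1)
6738.2 T = 198583 − 47426 = 151157
T ≈ 22.43 °C — above 0 °C, consistent with complete melting.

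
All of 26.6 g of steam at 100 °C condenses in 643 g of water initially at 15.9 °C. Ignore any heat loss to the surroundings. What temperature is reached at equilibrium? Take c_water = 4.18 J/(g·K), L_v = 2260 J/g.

Setting the total heat transfer to zero:
condense steam: −26.6×2260 = −60116
  condensate cools 100→T: 26.6×4.18×(T − 100) = 111.19(T − 100)
  original water: 2687.7(T − 15.9)
2798.9 T = 60116 + 11119 + 42735 = 113970
T ≈ 40.72 °C, under the boiling point, so the assumption holds.

T_f ≈ 40.7 °C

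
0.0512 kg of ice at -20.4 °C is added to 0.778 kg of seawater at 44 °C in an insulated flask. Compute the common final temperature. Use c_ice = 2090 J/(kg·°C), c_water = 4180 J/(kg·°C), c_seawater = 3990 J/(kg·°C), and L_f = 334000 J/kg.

T_f ≈ 35.4 °C

Energy balance with sensible and latent terms:
warm ice to 0 °C: 0.0512×2090×(0 − (-20.4)) = 2183
  melt ice: 0.0512×334000 = 17101
  meltwater 0→T: 0.0512×4180×T = 214.02 T
  seawater: 3104.2(T − 44)
3318.2 T = 136586 − 19284 = 117302
T ≈ 35.35 °C (positive, so assuming full melt was valid).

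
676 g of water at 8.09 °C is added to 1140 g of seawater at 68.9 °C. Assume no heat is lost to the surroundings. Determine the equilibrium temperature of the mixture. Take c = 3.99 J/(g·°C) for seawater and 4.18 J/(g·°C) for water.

T_f ≈ 45.6 °C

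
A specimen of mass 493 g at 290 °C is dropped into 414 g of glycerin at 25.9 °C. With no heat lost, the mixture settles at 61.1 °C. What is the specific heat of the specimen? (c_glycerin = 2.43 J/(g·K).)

m_s c (T_s − T_f) = m_glycerin c_glycerin (T_f − T_0):
493·c·(290 − 61.1) = 414·2.43·(61.1 − 25.9)
112848 c = 35412  ⇒  c ≈ 0.3138 J/(g·K)

c ≈ 0.314 J/(g·K)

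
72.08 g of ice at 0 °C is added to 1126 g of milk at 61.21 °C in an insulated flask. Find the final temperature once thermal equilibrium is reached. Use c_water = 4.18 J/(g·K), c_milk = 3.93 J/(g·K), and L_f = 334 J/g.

T_f ≈ 52.2 °C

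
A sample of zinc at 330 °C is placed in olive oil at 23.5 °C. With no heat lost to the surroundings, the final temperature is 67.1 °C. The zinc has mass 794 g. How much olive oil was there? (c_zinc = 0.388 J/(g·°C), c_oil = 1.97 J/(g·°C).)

|Q_zinc| = |Q_oil|:
794×0.388×(330 − 67.1) = m×1.97×(67.1 − 23.5)
85.89 m = 80992  ⇒  m ≈ 943 g

m ≈ 943 g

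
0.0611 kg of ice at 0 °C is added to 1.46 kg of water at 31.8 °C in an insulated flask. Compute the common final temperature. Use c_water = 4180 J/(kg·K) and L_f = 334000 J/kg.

T_f ≈ 27.3 °C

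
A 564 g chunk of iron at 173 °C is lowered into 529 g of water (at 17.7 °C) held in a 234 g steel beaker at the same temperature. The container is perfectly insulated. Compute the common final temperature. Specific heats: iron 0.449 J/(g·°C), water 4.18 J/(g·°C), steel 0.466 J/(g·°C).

Taking heat into each body as positive, Σ m c ΔT = 0:
564*0.449*(T − 173) + 529*4.18*(T − 17.7) + 234*0.466*(T − 17.7) = 0
253.24(T − 173) + 2211.2(T − 17.7) + 109.04(T − 17.7) = 0
2573.5 T = 84879
T ≈ 32.98 °C

T_f ≈ 33.0 °C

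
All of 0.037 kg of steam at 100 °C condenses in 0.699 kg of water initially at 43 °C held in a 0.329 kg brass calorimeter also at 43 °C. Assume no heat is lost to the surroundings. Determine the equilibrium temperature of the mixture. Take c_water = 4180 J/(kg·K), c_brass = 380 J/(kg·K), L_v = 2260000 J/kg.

T_f ≈ 71.9 °C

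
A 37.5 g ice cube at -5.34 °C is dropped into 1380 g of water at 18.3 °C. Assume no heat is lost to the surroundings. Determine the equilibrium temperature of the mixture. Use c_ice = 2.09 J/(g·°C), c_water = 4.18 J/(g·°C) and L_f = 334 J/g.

T_f ≈ 15.6 °C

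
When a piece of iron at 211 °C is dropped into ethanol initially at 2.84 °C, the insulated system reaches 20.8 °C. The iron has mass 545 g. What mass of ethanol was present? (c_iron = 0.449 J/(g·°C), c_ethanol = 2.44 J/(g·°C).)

|Q_iron| = |Q_ethanol|:
545·0.449·(211 − 20.8) = m·2.44·(20.8 − 2.84)
43.82 m = 46543  ⇒  m ≈ 1062 g

m ≈ 1060 g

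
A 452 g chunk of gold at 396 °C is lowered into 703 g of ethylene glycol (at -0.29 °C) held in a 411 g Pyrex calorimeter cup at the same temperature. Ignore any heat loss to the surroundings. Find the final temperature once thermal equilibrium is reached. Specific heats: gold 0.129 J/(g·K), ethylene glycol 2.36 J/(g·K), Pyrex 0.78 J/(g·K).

Taking heat into each body as positive, Σ m c ΔT = 0:
452*0.129*(T − 396) + 703*2.36*(T − (-0.29)) + 411*0.78*(T − (-0.29)) = 0
58.31(T − 396) + 1659.1(T − (-0.29)) + 320.58(T − (-0.29)) = 0
2038 T = 22516
T = 22516/2038 ≈ 11.05 °C

T_f ≈ 11.0 °C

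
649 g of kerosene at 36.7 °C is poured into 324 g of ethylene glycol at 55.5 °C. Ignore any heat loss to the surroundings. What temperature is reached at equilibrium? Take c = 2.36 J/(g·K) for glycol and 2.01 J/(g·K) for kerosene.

T_f ≈ 43.6 °C

Heat gained plus heat lost sum to zero:
324·2.36·(T − 55.5) + 649·2.01·(T − 36.7) = 0
(764.64 + 1304.5) T = 764.64·55.5 + 1304.5·36.7
T ≈ 43.65 °C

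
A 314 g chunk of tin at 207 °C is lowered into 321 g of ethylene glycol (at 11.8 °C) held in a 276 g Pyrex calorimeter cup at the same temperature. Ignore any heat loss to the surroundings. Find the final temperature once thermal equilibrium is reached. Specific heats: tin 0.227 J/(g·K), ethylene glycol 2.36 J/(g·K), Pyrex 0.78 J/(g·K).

T_f ≈ 25.1 °C

Taking heat into each body as positive, Σ m c ΔT = 0:
314·0.227·(T − 207) + 321·2.36·(T − 11.8) + 276·0.78·(T − 11.8) = 0
71.28(T − 207) + 757.56(T − 11.8) + 215.28(T − 11.8) = 0
1044.1 T = 26234
T ≈ 25.13 °C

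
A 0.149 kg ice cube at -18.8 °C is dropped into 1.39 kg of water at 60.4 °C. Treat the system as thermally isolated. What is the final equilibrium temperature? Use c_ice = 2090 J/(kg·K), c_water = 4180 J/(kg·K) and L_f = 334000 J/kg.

T_f ≈ 45.9 °C

Net heat exchanged in the isolated system is zero:
ice -18.8→0 °C: 0.149·2090·18.8 = 5854.5
  melt ice: 0.149·334000 = 49766
  meltwater 0→T: 0.149·4180·T = 622.82 T
  water: 5810.2(T − 60.4)
6433 T = 350936 − 55621 = 295316
T ≈ 45.91 °C — above 0 °C, consistent with complete melting.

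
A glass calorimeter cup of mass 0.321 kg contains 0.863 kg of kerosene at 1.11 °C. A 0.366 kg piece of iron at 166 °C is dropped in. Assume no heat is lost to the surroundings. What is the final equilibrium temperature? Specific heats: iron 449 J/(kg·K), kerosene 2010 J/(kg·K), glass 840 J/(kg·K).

T_f ≈ 13.6 °C

Heat gained plus heat lost sum to zero:
0.366·449·(T − 166) + 0.863·2010·(T − 1.11) + 0.321·840·(T − 1.11) = 0
164.33(T − 166) + 1734.6(T − 1.11) + 269.64(T − 1.11) = 0
(164.33 + 1734.6 + 269.64) T = 164.33·166 + 1734.6·1.11 + 269.64·1.11
T ≈ 13.61 °C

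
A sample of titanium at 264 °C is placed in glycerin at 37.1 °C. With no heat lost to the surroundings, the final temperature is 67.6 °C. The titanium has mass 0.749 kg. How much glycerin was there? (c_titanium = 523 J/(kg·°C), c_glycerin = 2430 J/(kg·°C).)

m ≈ 1.04 kg

Heat lost by the titanium = heat gained by the glycerin:
0.749×523×(264 − 67.6) = m×2430×(67.6 − 37.1)
74115 m = 76935  ⇒  m ≈ 1.038 kg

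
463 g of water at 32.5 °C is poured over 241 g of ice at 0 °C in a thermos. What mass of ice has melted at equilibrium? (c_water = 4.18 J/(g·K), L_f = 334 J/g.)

m_melted ≈ 188 g

Heat available from the water dropping to 0 °C: 463×4.18×32.5 = 62899 J.
To melt every bit of ice: 241×334 = 80494 J.
Since 62899 < 80494 J, not all the ice melts; equilibrium is at 0 °C.
Mass melted = 62899/334 ≈ 188.3 g.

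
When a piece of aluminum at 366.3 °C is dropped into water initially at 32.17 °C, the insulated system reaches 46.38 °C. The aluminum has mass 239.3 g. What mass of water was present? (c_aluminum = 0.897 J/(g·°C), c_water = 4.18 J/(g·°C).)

m ≈ 1160 g

Heat lost by the aluminum = heat gained by the water:
239.3·0.897·(366.3 − 46.38) = m·4.18·(46.38 − 32.17)
59.4 m = 68671  ⇒  m ≈ 1156 g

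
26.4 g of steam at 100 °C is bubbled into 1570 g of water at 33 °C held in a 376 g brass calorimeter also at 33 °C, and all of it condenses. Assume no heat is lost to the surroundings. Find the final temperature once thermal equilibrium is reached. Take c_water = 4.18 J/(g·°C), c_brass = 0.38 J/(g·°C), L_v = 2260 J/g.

Energy balance with sensible and latent terms:
steam→water at 100 °C releases m L_v = 26.4·2260 = 59664
  condensed water 100 °C→T: 110.35(T − 100)
  original water: 6562.6(T − 33)
  cup: 142.88(T − 33)
6815.8 T = 59664 + 11035 + 221281 = 291980
T ≈ 42.84 °C, under the boiling point, so the assumption holds.

T_f ≈ 42.8 °C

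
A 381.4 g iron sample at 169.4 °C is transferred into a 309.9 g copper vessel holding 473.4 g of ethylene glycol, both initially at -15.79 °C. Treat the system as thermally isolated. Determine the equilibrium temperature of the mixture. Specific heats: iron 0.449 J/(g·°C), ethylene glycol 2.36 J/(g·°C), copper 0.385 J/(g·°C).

T_f ≈ 6.7 °C

Energy conservation, ΣQ = 0:
381.4×0.449×(T − 169.4) + 473.4×2.36×(T − (-15.79)) + 309.9×0.385×(T − (-15.79)) = 0
1407.8 T = 9484.6
T = 9484.6/1407.8 ≈ 6.74 °C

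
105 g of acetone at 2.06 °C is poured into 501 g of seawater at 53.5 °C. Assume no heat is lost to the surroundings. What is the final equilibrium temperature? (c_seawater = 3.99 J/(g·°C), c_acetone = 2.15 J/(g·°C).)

Conservation of energy gives ΣQ = 0:
501×3.99×(T − 53.5) + 105×2.15×(T − 2.06) = 0
1999(T − 53.5) + 225.75(T − 2.06) = 0
2224.7 T = 107411
T = 107411 / 2224.7 = 48.3 °C

T_f ≈ 48.3 °C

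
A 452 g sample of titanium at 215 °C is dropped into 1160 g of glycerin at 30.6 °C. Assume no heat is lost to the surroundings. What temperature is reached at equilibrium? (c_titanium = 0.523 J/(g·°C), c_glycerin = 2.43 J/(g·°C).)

Let T be the final temperature. ΣQ_i = 0:
452*0.523*(T − 215) + 1160*2.43*(T − 30.6) = 0
236.4(T − 215) + 2818.8(T − 30.6) = 0
3055.2 T = 137080
T = 137080 / 3055.2 = 44.9 °C

T_f ≈ 44.9 °C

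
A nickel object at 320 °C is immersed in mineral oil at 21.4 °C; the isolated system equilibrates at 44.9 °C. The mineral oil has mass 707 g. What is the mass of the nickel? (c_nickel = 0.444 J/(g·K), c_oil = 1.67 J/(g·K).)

m ≈ 227 g

Taking heat into each body as positive, Σ m c ΔT = 0:
m·0.444·(44.9 − 320) + 707·1.67·(44.9 − 21.4) = 0
-122.14 m = -27746
m = -27746/-122.14 ≈ 227.2 g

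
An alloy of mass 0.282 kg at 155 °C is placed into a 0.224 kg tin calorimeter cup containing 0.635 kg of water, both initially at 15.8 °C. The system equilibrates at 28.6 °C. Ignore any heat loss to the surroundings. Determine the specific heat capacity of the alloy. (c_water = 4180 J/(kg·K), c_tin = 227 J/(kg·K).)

c ≈ 971 J/(kg·K)

Let T be the final temperature. ΣQ_i = 0:
0.282·c·(28.6 − 155) + 0.635·4180·(28.6 − 15.8) + 0.224·227·(28.6 − 15.8) = 0
-35.64 c = -34626
c = -34626/-35.64 ≈ 971.4 J/(kg·K)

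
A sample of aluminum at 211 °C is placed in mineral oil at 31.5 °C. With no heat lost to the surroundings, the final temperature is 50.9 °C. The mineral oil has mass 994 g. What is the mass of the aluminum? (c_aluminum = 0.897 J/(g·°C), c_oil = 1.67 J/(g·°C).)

m ≈ 224 g

Heat lost by the aluminum = heat gained by the oil:
m×0.897×(211 − 50.9) = 994×1.67×(50.9 − 31.5)
143.61 m = 32204  ⇒  m ≈ 224.2 g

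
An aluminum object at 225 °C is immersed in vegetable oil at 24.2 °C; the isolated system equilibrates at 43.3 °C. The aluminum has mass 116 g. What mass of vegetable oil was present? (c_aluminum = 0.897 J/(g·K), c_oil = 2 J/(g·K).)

Let T be the final temperature. ΣQ_i = 0:
116×0.897×(43.3 − 225) + m×2×(43.3 − 24.2) = 0
38.2 m = 18906
m = 18906/38.2 ≈ 494.9 g

m ≈ 495 g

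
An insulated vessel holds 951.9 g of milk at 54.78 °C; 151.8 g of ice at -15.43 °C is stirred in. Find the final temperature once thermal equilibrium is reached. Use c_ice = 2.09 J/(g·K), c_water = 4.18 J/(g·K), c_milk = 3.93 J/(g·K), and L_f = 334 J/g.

T_f ≈ 34.1 °C

Let T be the final temperature. ΣQ_i = 0:
warm ice to 0 °C: 151.8×2.09×(0 − (-15.43)) = 4895.4
  latent heat to melt: 151.8×334 = 50701
  meltwater 0→T: 151.8×4.18×T = 634.52 T
  milk cools: 951.9×3.93×(T − 54.78) = 3741(T − 54.78)
4375.5 T = 204930 − 55597 = 149334
T ≈ 34.13 °C (positive, so assuming full melt was valid).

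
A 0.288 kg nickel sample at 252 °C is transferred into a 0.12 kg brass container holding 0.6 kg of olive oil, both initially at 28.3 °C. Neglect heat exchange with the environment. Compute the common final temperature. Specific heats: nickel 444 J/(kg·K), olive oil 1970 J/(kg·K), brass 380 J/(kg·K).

Energy conservation, ΣQ = 0:
0.288·444·(T − 252) + 0.6·1970·(T − 28.3) + 0.12·380·(T − 28.3) = 0
127.87(T − 252) + 1182(T − 28.3) + 45.6(T − 28.3) = 0
(127.87 + 1182 + 45.6) T = 127.87·252 + 1182·28.3 + 45.6·28.3
T = 66965/1355.5 ≈ 49.40 °C

T_f ≈ 49.4 °C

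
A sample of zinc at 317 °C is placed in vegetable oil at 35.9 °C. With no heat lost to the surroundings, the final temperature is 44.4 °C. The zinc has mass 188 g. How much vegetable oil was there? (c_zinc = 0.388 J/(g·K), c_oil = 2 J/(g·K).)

Heat lost by the zinc = heat gained by the oil:
188×0.388×(317 − 44.4) = m×2×(44.4 − 35.9)
17 m = 19885  ⇒  m ≈ 1170 g

m ≈ 1170 g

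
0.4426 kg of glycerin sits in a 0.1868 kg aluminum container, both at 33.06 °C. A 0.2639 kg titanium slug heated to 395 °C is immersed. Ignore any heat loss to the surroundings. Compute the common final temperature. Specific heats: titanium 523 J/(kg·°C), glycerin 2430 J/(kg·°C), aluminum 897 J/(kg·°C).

T_f ≈ 69.2 °C

Energy conservation, ΣQ = 0:
0.2639·523·(T − 395) + 0.4426·2430·(T − 33.06) + 0.1868·897·(T − 33.06) = 0
138.02(T − 395) + 1075.5(T − 33.06) + 167.56(T − 33.06) = 0
(138.02 + 1075.5 + 167.56) T = 138.02·395 + 1075.5·33.06 + 167.56·33.06
T = 95614/1381.1 ≈ 69.23 °C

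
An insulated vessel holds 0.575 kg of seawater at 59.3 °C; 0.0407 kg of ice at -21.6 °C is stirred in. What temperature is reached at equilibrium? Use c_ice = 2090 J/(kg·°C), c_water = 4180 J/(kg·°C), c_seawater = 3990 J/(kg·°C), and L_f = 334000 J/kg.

T_f ≈ 48.9 °C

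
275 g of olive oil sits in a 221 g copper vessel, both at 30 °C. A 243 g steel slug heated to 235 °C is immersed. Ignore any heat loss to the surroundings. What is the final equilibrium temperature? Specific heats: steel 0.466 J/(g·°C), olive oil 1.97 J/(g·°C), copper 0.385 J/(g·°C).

T_f ≈ 61.4 °C

Heat gained plus heat lost sum to zero:
243*0.466*(T − 235) + 275*1.97*(T − 30) + 221*0.385*(T − 30) = 0
113.24(T − 235) + 541.75(T − 30) + 85.09(T − 30) = 0
(113.24 + 541.75 + 85.09) T = 113.24*235 + 541.75*30 + 85.09*30
T ≈ 61.37 °C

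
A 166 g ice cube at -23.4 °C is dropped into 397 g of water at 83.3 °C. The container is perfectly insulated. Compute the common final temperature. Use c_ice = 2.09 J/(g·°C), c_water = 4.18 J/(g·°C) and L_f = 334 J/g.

Energy conservation, ΣQ = 0:
ice -23.4→0 °C: 166×2.09×23.4 = 8118.4
  melt ice: 166×334 = 55444
  warm the meltwater: 693.88 T
  water cools: 397×4.18×(T − 83.3) = 1659.5(T − 83.3)
2353.3 T = 138233 − 63562 = 74671
T ≈ 31.73 °C (positive, so assuming full melt was valid).

T_f ≈ 31.7 °C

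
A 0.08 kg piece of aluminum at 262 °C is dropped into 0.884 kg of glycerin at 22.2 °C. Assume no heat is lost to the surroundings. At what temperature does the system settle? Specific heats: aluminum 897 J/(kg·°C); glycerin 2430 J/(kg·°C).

Heat gained plus heat lost sum to zero:
0.08·897·(T − 262) + 0.884·2430·(T − 22.2) = 0
71.76(T − 262) + 2148.1(T − 22.2) = 0
2219.9 T = 66489
T ≈ 29.95 °C

T_f ≈ 30.0 °C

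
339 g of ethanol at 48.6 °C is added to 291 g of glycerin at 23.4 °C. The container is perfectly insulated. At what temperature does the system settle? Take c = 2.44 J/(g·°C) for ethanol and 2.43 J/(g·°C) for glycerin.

T_f ≈ 37.0 °C

T_f = Σ m_i c_i T_i / Σ m_i c_i:
T_f = (827.16×48.6 + 707.13×23.4) / (827.16 + 707.13)
    = 56747 / 1534.3 ≈ 36.99 °C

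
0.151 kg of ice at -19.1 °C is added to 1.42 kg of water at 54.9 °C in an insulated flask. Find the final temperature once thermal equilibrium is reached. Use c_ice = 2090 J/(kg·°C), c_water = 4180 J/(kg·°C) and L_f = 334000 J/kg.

Conservation of energy gives ΣQ = 0:
ice -19.1→0 °C: 0.151·2090·19.1 = 6027.8
  melt ice: 0.151·334000 = 50434
  warm the meltwater: 631.18 T
  water cools: 1.42·4180·(T − 54.9) = 5935.6(T − 54.9)
6566.8 T = 325864 − 56462 = 269403
T ≈ 41.03 °C — above 0 °C, consistent with complete melting.

T_f ≈ 41.0 °C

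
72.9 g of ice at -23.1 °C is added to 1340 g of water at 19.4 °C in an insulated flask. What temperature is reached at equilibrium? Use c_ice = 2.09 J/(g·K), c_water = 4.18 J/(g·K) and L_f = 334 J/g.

Heat gained plus heat lost sum to zero:
warm ice to 0 °C: 72.9·2.09·(0 − (-23.1)) = 3519.5
  latent heat to melt: 72.9·334 = 24349
  meltwater 0→T: 72.9·4.18·T = 304.72 T
  water: 5601.2(T − 19.4)
5905.9 T = 108663 − 27868 = 80795
T ≈ 13.68 °C — above 0 °C, consistent with complete melting.

T_f ≈ 13.7 °C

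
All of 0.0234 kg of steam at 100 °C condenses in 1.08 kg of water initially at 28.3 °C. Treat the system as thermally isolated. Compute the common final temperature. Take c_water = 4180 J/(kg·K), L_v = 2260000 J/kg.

Energy conservation, ΣQ = 0:
steam→water at 100 °C releases m L_v = 0.0234×2260000 = 52884
  condensed water 100 °C→T: 97.81(T − 100)
  original water: 4514.4(T − 28.3)
4612.2 T = 52884 + 9781.2 + 127758 = 190423
T ≈ 41.29 °C (< 100 °C, so full condensation is consistent).

T_f ≈ 41.3 °C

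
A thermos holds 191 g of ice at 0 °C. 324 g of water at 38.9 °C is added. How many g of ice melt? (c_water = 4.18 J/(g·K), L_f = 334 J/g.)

m_melted ≈ 158 g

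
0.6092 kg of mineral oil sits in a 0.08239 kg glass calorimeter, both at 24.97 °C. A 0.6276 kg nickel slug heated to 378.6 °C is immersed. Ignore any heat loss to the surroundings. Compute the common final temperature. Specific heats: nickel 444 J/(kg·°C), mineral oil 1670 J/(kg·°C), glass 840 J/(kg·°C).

Energy conservation, ΣQ = 0:
0.6276*444*(T − 378.6) + 0.6092*1670*(T − 24.97) + 0.08239*840*(T − 24.97) = 0
278.65(T − 378.6) + 1017.4(T − 24.97) + 69.21(T − 24.97) = 0
1365.2 T = 132630
T = 132630 / 1365.2 = 97.1 °C

T_f ≈ 97.1 °C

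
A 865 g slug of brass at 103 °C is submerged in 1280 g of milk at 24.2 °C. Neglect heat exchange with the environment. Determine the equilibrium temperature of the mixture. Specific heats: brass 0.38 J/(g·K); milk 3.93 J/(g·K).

T_f ≈ 29.0 °C

Energy conservation, ΣQ = 0:
865·0.38·(T − 103) + 1280·3.93·(T − 24.2) = 0
328.7(T − 103) + 5030.4(T − 24.2) = 0
5359.1 T = 155592
T = 155592/5359.1 ≈ 29.03 °C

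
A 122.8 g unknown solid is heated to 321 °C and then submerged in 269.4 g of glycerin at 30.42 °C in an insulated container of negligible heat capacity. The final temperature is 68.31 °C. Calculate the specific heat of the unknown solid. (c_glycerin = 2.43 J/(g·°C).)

c ≈ 0.799 J/(g·°C)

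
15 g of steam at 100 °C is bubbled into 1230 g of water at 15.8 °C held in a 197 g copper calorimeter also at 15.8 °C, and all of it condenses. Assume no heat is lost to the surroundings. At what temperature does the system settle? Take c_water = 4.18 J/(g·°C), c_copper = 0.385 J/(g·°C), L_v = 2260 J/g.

T_f ≈ 23.2 °C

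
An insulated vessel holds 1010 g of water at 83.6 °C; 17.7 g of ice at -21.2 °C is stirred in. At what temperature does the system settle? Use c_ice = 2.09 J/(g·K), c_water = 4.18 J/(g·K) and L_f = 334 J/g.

Taking heat into each body as positive, Σ m c ΔT = 0:
warm ice to 0 °C: 17.7·2.09·(0 − (-21.2)) = 784.25; melt ice: 17.7·334 = 5911.8; warm the meltwater: 73.99 T; water: 4221.8(T − 83.6)
4295.8 T = 352942 − 6696.1 = 346246
T ≈ 80.60 °C — above 0 °C, consistent with complete melting.

T_f ≈ 80.6 °C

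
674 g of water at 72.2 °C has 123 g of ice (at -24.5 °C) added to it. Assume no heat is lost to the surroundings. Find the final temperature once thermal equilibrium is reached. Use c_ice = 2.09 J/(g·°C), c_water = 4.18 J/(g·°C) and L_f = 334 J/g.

Heat gained plus heat lost sum to zero:
ice -24.5→0 °C: 123×2.09×24.5 = 6298.2; melt ice: 123×334 = 41082; meltwater 0→T: 123×4.18×T = 514.14 T; water: 2817.3(T − 72.2)
3331.5 T = 203411 − 47380 = 156030
T ≈ 46.84 °C — above 0 °C, consistent with complete melting.

T_f ≈ 46.8 °C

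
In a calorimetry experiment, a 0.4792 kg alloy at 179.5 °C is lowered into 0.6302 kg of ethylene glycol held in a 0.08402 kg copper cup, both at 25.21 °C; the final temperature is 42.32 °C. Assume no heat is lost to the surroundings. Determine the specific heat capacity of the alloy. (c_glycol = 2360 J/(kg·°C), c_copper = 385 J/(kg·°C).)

c ≈ 396 J/(kg·°C)

Heat gained plus heat lost sum to zero:
0.4792·c·(42.32 − 179.5) + 0.6302·2360·(42.32 − 25.21) + 0.08402·385·(42.32 − 25.21) = 0
-65.74 c = -26001
c = -26001/-65.74 ≈ 395.5 J/(kg·°C)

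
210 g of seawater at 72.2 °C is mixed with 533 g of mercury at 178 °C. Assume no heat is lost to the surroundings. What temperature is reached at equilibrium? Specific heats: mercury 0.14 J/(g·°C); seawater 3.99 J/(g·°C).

|Q_mercury| = |Q_seawater|:
533×0.14×(178 − T) = 210×3.99×(T − 72.2)
74.62(178 − T) = 837.9(T − 72.2)
912.52 T = 73779  ⇒  T ≈ 80.85 °C

T_f ≈ 80.9 °C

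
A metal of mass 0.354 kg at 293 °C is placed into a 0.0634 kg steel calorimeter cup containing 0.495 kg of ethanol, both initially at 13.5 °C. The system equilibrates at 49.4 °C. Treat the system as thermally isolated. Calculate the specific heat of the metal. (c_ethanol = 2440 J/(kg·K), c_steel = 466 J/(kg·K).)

Heat gained plus heat lost sum to zero:
0.354×c×(49.4 − 293) + 0.495×2440×(49.4 − 13.5) + 0.0634×466×(49.4 − 13.5) = 0
-86.23 c = -44421
c = -44421/-86.23 ≈ 515.1 J/(kg·K)

c ≈ 515 J/(kg·K)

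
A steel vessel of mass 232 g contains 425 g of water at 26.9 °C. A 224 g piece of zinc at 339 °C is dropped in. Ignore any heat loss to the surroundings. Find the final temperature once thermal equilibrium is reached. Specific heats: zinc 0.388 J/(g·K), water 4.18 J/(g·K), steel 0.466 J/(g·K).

Setting the total heat transfer to zero:
224*0.388*(T − 339) + 425*4.18*(T − 26.9) + 232*0.466*(T − 26.9) = 0
(86.91 + 1776.5 + 108.11) T = 86.91*339 + 1776.5*26.9 + 108.11*26.9
T = 80159/1971.5 ≈ 40.66 °C

T_f ≈ 40.7 °C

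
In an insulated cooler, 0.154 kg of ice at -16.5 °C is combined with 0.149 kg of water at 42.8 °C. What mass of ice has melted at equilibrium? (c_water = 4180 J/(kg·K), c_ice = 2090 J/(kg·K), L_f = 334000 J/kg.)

m_melted ≈ 0.0639 kg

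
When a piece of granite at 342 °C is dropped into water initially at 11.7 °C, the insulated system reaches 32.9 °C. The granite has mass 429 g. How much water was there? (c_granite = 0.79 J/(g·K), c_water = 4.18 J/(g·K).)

Energy conservation, ΣQ = 0:
429·0.79·(32.9 − 342) + m·4.18·(32.9 − 11.7) = 0
88.62 m = 104757
m = 104757/88.62 ≈ 1182 g

m ≈ 1180 g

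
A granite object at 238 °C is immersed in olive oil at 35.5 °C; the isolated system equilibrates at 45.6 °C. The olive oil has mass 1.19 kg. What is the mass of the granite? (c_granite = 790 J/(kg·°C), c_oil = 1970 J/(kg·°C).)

|Q_granite| = |Q_oil|:
m×790×(238 − 45.6) = 1.19×1970×(45.6 − 35.5)
151996 m = 23677  ⇒  m ≈ 0.1558 kg

m ≈ 0.156 kg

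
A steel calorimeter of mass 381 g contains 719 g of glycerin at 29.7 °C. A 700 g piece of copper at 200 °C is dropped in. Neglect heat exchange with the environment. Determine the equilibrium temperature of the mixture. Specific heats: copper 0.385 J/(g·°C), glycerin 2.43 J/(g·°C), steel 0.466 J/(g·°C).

Setting the total heat transfer to zero:
700×0.385×(T − 200) + 719×2.43×(T − 29.7) + 381×0.466×(T − 29.7) = 0
(269.5 + 1747.2 + 177.55) T = 269.5×200 + 1747.2×29.7 + 177.55×29.7
T = 111064 / 2194.2 = 50.6 °C

T_f ≈ 50.6 °C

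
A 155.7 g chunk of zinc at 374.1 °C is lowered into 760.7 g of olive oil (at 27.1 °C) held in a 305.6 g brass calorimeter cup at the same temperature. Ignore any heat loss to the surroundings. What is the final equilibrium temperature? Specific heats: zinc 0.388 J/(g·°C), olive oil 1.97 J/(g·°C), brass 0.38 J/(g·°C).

T_f ≈ 39.6 °C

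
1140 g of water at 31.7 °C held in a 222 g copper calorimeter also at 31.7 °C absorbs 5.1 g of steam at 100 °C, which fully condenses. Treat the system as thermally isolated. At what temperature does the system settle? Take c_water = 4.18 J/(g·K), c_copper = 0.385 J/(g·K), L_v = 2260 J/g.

T_f ≈ 34.4 °C

Heat gained plus heat lost sum to zero:
condense steam: −5.1×2260 = −11526; condensate cools 100→T: 5.1×4.18×(T − 100) = 21.32(T − 100); water warms: 1140×4.18×(T − 31.7) = 4765.2(T − 31.7); copper cup: 222×0.385×(T − 31.7) = 85.47(T − 31.7)
4872 T = 11526 + 2131.8 + 153766 = 167424
T ≈ 34.36 °C, under the boiling point, so the assumption holds.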